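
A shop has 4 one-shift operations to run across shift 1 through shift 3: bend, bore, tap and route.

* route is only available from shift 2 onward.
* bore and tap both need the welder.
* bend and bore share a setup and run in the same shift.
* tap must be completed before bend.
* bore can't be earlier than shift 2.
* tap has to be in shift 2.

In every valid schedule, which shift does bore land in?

shift 3

bore's window is shift 2–shift 3.
tap is fixed at shift 2, and bore can't share a shift with tap.
So bore must be shift 3.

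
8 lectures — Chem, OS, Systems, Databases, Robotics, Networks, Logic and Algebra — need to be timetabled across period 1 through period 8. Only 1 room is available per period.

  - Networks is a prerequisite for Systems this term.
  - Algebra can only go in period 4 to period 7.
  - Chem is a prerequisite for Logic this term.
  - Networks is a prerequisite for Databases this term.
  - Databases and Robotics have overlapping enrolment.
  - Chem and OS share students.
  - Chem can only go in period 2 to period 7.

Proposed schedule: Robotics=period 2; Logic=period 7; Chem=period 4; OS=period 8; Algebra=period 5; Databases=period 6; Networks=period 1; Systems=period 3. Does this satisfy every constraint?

Chem is a prerequisite for Logic this term — holds.
Algebra can only go in period 4 to period 7 — holds.
Only 1 room is available per period — holds.
Networks is a prerequisite for Databases this term — holds.
Networks is a prerequisite for Systems this term — holds.
Databases and Robotics have overlapping enrolment — holds.
Chem and OS share students — holds.
Chem can only go in period 2 to period 7 — holds.

Yes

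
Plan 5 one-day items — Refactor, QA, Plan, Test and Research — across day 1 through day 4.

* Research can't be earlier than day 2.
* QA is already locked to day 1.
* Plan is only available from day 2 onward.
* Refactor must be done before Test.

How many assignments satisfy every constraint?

54

Splitting on Refactor: it can be day 1 (27), day 2 (18), day 3 (9). Listing each branch's schedules as (QA, Plan, Test, Research) by day number:
Refactor=day 1: (1,2,2,2) (1,2,2,3) (1,2,2,4) (1,2,3,2) (1,2,3,3) (1,2,3,4) (1,2,4,2) (1,2,4,3) (1,2,4,4) (1,3,2,2) (1,3,2,3) (1,3,2,4) (1,3,3,2) (1,3,3,3) (1,3,3,4) (1,3,4,2) (1,3,4,3) (1,3,4,4) (1,4,2,2) (1,4,2,3) (1,4,2,4) (1,4,3,2) (1,4,3,3) (1,4,3,4) (1,4,4,2) (1,4,4,3) (1,4,4,4) — 27.
Refactor=day 2: (1,2,3,2) (1,2,3,3) (1,2,3,4) (1,2,4,2) (1,2,4,3) (1,2,4,4) (1,3,3,2) (1,3,3,3) (1,3,3,4) (1,3,4,2) (1,3,4,3) (1,3,4,4) (1,4,3,2) (1,4,3,3) (1,4,3,4) (1,4,4,2) (1,4,4,3) (1,4,4,4) — 18.
Refactor=day 3: (1,2,4,2) (1,2,4,3) (1,2,4,4) (1,3,4,2) (1,3,4,3) (1,3,4,4) (1,4,4,2) (1,4,4,3) (1,4,4,4) — 9.
Summing: 27 + 18 + 9 = 54.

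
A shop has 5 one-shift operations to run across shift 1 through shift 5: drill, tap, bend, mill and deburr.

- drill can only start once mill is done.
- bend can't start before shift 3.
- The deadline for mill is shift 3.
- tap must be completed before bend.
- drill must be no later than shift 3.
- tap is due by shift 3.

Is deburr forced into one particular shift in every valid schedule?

deburr can be shift 1 (e.g. mill -> shift 1; drill -> shift 2; tap -> shift 1; deburr -> shift 1; bend -> shift 3) or shift 2 (e.g. bend -> shift 3; deburr -> shift 2; drill -> shift 2; tap -> shift 1; mill -> shift 1).

No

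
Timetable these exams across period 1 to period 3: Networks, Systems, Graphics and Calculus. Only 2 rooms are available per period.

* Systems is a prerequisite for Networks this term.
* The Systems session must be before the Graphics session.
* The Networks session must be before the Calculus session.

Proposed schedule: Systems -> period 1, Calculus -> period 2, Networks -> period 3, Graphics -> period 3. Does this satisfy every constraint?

The Networks session must be before the Calculus session — violated.
Systems is a prerequisite for Networks this term — holds.
The Systems session must be before the Graphics session — holds.
Only 2 rooms are available per period — holds.

No. The Networks session must be before the Calculus session is not satisfied.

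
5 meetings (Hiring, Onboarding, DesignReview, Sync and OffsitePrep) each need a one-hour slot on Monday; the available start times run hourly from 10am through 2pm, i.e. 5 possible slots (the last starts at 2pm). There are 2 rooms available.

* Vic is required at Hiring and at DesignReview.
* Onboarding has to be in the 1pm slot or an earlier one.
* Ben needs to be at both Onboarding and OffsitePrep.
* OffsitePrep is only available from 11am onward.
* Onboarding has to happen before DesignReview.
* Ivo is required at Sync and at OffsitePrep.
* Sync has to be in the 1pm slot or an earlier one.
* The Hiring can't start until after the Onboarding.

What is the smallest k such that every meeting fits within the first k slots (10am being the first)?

The precedence chain requires at least 2 distinct slots.
With at most 2 per slot and 5 meetings, at least 3 slots are needed.
3 works (last occupied slot: 12pm): for example DesignReview in 12pm; Hiring in 11am; Onboarding in 10am; OffsitePrep in 11am; Sync in 10am.

3 slots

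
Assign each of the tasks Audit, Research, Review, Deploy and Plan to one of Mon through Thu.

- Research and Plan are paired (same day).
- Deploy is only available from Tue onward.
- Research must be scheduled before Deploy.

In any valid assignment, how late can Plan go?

Plan must be in the same day as Research, which can't be after Wed, so Plan is at most Wed.
Plan at Wed is achievable: Research=Wed; Plan=Wed; Audit=Mon; Deploy=Thu; Review=Mon.

Wed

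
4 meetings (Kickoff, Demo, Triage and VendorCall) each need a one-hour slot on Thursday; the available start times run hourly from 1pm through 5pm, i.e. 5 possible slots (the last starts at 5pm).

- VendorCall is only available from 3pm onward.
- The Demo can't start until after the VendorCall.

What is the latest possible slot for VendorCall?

4pm

VendorCall is available from 3pm; downstream work caps VendorCall at 4pm.
VendorCall at 4pm is achievable: Triage=1pm, Kickoff=1pm, VendorCall=4pm, Demo=5pm.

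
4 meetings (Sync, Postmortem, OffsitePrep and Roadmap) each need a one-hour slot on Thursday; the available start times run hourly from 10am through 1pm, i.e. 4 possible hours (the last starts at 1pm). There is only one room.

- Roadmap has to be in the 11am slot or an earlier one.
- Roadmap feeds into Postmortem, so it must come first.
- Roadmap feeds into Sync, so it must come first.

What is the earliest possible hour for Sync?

Precedence pushes Sync to at least 11am.
Sync at 11am is achievable: Postmortem -> 12pm; OffsitePrep -> 1pm; Roadmap -> 10am; Sync -> 11am.

11am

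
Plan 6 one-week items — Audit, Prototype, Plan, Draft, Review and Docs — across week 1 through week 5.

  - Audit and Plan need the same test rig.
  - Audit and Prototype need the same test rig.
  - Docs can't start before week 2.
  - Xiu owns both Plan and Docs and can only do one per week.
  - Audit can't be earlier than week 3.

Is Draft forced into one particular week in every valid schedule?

Draft can be week 1 (e.g. Audit in week 3, Draft in week 1, Plan in week 1, Prototype in week 1, Docs in week 2, Review in week 1) or week 2 (e.g. Audit=week 3, Plan=week 1, Review=week 1, Docs=week 2, Draft=week 2, Prototype=week 1).

No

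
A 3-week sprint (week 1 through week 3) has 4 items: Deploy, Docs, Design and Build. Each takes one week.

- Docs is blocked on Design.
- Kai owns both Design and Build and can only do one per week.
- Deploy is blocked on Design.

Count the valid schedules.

Splitting on Deploy: it can be week 2 (4), week 3 (6). Listing each branch's schedules as (Docs, Design, Build) by week number:
Deploy=week 2: (2,1,2) (2,1,3) (3,1,2) (3,1,3) — 4.
Deploy=week 3: (2,1,2) (2,1,3) (3,1,2) (3,1,3) (3,2,1) (3,2,3) — 6.
Summing: 4 + 6 = 10.

10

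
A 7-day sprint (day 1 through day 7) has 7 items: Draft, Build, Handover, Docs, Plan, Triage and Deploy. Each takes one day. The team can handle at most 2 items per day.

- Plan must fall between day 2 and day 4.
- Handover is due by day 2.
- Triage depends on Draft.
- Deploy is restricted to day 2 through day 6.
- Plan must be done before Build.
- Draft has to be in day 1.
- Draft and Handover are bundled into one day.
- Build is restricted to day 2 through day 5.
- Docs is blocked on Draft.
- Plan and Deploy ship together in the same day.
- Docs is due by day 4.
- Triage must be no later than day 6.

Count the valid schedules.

Splitting on Build: it can be day 3 (7), day 4 (14), day 5 (24). Listing each branch's schedules as (Draft, Handover, Docs, Plan, Triage, Deploy) by day number:
Build=day 3: (1,1,3,2,4,2) (1,1,3,2,5,2) (1,1,3,2,6,2) (1,1,4,2,3,2) (1,1,4,2,4,2) (1,1,4,2,5,2) (1,1,4,2,6,2) — 7.
Build=day 4: (1,1,2,3,2,3) (1,1,2,3,4,3) (1,1,2,3,5,3) (1,1,2,3,6,3) (1,1,3,2,3,2) (1,1,3,2,4,2) (1,1,3,2,5,2) (1,1,3,2,6,2) (1,1,4,2,3,2) (1,1,4,2,5,2) (1,1,4,2,6,2) (1,1,4,3,2,3) (1,1,4,3,5,3) (1,1,4,3,6,3) — 14.
Build=day 5: (1,1,2,3,2,3) (1,1,2,3,4,3) (1,1,2,3,5,3) (1,1,2,3,6,3) (1,1,2,4,2,4) (1,1,2,4,3,4) (1,1,2,4,5,4) (1,1,2,4,6,4) (1,1,3,2,3,2) (1,1,3,2,4,2) (1,1,3,2,5,2) (1,1,3,2,6,2) (1,1,3,4,2,4) (1,1,3,4,3,4) (1,1,3,4,5,4) (1,1,3,4,6,4) (1,1,4,2,3,2) (1,1,4,2,4,2) (1,1,4,2,5,2) (1,1,4,2,6,2) (1,1,4,3,2,3) (1,1,4,3,4,3) (1,1,4,3,5,3) (1,1,4,3,6,3) — 24.
Summing: 7 + 14 + 24 = 45.

45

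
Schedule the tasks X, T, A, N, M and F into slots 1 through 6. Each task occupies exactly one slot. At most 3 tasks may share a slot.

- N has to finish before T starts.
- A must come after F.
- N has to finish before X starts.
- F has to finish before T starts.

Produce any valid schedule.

A -> 2, F -> 1, M -> 1, X -> 2, N -> 1, T -> 2

Checking: N(1) before T(2); F(1) before A(2); F(1) before T(2); N(1) before X(2); max 3 per slot (cap 3).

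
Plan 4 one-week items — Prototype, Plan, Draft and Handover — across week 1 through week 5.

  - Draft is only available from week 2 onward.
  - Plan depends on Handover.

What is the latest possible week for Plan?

Precedence pushes Plan to at least week 2.
Plan at week 5 is achievable: Handover=week 1, Prototype=week 1, Plan=week 5, Draft=week 2.

week 5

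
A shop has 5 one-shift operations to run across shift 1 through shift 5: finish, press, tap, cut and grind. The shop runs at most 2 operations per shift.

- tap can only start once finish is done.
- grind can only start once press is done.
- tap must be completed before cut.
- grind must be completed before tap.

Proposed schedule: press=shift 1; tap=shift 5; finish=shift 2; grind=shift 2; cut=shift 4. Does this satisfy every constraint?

grind can only start once press is done — holds.
tap can only start once finish is done — holds.
grind must be completed before tap — holds.
The shop runs at most 2 operations per shift — holds.
tap must be completed before cut — violated.

No — it violates: tap must be completed before cut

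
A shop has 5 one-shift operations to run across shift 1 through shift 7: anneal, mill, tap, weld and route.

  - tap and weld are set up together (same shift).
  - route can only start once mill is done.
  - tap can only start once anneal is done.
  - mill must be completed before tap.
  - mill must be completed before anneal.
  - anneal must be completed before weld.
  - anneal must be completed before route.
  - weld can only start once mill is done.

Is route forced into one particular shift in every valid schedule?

route can be shift 3 (e.g. mill -> shift 1, tap -> shift 3, route -> shift 3, weld -> shift 3, anneal -> shift 2) or shift 4 (e.g. route=shift 4; tap=shift 3; weld=shift 3; mill=shift 1; anneal=shift 2).

No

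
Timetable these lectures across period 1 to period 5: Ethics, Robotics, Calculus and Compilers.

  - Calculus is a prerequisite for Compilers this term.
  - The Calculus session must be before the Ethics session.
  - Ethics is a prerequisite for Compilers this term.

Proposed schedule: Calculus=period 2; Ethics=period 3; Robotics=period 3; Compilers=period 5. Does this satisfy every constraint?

The Calculus session must be before the Ethics session — holds.
Calculus is a prerequisite for Compilers this term — holds.
Ethics is a prerequisite for Compilers this term — holds.

Yes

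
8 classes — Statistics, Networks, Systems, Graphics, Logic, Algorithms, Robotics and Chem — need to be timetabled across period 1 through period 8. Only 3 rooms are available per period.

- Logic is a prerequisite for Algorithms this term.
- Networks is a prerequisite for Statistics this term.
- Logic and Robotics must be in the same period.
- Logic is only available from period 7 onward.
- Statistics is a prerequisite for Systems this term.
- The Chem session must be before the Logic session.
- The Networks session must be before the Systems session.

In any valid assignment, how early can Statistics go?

period 2

Precedence pushes Statistics to at least period 2; downstream work caps Statistics at period 7.
Statistics at period 2 is achievable: Systems -> period 3; Networks -> period 1; Statistics -> period 2; Algorithms -> period 8; Chem -> period 1; Graphics -> period 1; Robotics -> period 7; Logic -> period 7.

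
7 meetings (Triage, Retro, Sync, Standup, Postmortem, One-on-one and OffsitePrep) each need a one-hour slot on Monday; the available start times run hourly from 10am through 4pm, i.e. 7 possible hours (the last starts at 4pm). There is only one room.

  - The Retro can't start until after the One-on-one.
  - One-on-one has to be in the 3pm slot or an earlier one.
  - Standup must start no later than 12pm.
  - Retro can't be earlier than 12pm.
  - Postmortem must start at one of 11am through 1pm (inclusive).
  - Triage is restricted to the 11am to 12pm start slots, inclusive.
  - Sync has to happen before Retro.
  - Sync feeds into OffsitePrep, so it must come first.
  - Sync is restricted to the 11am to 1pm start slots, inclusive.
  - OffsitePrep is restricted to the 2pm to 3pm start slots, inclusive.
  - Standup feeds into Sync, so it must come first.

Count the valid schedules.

8

Splitting on Triage: it can be 11am (4), 12pm (4). Listing each branch's schedules as (Retro, Sync, Standup, Postmortem, One-on-one, OffsitePrep):
Triage=11am: (4pm,12pm,10am,1pm,2pm,3pm) (4pm,12pm,10am,1pm,3pm,2pm) (4pm,1pm,10am,12pm,2pm,3pm) (4pm,1pm,10am,12pm,3pm,2pm) — 4.
Triage=12pm: (4pm,11am,10am,1pm,2pm,3pm) (4pm,11am,10am,1pm,3pm,2pm) (4pm,1pm,10am,11am,2pm,3pm) (4pm,1pm,10am,11am,3pm,2pm) — 4.
Summing: 4 + 4 = 8.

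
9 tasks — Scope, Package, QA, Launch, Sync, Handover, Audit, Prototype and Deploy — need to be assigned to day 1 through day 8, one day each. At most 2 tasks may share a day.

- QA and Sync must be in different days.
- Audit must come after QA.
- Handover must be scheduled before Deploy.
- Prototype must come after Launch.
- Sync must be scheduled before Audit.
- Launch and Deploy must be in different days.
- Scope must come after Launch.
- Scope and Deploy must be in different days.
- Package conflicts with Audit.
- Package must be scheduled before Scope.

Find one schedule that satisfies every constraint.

Audit -> day 4; Handover -> day 3; Package -> day 1; Prototype -> day 4; Deploy -> day 5; QA -> day 2; Sync -> day 3; Launch -> day 1; Scope -> day 2

Checking: Package(day 1) before Scope(day 2); Launch(day 1) before Prototype(day 4); Sync(day 3) before Audit(day 4); Launch(day 1) before Scope(day 2); QA(day 2) before Audit(day 4); Handover(day 3) before Deploy(day 5); Launch(day 1) != Deploy(day 5); Scope(day 2) != Deploy(day 5); Package(day 1) != Audit(day 4); QA(day 2) != Sync(day 3); max 2 per day (cap 2).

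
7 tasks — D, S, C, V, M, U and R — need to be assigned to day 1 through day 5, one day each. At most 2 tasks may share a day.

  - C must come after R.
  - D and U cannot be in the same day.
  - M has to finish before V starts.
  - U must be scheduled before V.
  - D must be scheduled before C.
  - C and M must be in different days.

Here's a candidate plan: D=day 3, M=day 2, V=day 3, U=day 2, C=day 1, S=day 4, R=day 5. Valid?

No. C must come after R is not satisfied.

D must be scheduled before C — violated.
At most 2 tasks may share a day — holds.
U must be scheduled before V — holds.
M has to finish before V starts — holds.
D and U cannot be in the same day — holds.
C must come after R — violated.
C and M must be in different days — holds.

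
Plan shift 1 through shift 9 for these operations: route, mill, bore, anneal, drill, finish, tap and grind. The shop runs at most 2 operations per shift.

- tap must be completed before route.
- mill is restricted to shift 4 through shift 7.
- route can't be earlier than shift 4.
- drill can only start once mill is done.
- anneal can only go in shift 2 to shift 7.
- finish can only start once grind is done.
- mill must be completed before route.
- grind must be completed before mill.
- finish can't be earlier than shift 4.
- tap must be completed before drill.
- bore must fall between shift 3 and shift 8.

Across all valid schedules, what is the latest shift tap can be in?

shift 8

Downstream work caps tap at shift 8.
tap at shift 8 is achievable: mill in shift 4, anneal in shift 2, route in shift 9, drill in shift 9, grind in shift 1, tap in shift 8, finish in shift 4, bore in shift 3.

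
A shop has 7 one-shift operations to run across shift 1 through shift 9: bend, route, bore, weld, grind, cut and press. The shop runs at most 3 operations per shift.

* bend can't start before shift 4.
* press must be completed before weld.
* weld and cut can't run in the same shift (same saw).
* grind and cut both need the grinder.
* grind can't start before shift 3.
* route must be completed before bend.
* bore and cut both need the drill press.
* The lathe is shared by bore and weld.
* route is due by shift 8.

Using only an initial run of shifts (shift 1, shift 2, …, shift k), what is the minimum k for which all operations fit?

4 shifts

The precedence chain requires at least 2 distinct shifts.
With at most 3 per shift and 7 operations, at least 3 shifts are needed.
bend can't be placed before shift 4, so the schedule must run through at least shift 4.
4 works (last occupied shift: shift 4): for example weld in shift 2, bore in shift 1, cut in shift 4, press in shift 1, bend in shift 4, grind in shift 3, route in shift 1.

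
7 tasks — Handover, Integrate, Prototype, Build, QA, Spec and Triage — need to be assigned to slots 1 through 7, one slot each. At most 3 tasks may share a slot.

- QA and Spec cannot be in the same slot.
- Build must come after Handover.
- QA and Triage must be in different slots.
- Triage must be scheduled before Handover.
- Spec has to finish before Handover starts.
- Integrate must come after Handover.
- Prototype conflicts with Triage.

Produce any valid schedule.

Spec in 1, Integrate in 3, Triage in 1, Build in 3, Prototype in 2, QA in 2, Handover in 2

Checking: Spec(1) before Handover(2); Handover(2) before Integrate(3); Triage(1) before Handover(2); Handover(2) before Build(3); QA(2) != Spec(1); QA(2) != Triage(1); Prototype(2) != Triage(1); max 3 per slot (cap 3).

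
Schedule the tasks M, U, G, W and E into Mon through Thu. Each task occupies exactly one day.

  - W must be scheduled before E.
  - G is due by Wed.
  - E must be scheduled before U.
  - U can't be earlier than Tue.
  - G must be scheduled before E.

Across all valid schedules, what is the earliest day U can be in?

Wed

U is available from Tue; precedence pushes U to at least Wed.
U at Wed is achievable: W in Mon; E in Tue; U in Wed; G in Mon; M in Mon.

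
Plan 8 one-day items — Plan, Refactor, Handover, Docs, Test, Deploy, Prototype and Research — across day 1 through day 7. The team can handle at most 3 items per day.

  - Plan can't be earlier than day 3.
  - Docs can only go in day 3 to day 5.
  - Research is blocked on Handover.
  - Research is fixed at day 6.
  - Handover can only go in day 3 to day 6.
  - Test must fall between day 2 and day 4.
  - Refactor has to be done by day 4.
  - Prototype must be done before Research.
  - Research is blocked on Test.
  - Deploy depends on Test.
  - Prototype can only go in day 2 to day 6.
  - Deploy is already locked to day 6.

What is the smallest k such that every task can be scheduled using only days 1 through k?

The precedence chain requires at least 2 distinct days.
With at most 3 per day and 8 tasks, at least 3 days are needed.
Deploy can't be placed before day 6, so the schedule must run through at least day 6.
6 works (last occupied day: day 6): for example Refactor -> day 1; Plan -> day 3; Research -> day 6; Docs -> day 3; Deploy -> day 6; Handover -> day 3; Prototype -> day 2; Test -> day 2.

6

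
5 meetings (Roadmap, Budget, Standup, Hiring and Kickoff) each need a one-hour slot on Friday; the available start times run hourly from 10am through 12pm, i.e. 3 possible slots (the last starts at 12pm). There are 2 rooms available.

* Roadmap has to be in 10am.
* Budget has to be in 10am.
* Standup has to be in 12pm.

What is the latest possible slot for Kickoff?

12pm

Kickoff at 12pm is achievable: Hiring -> 11am; Roadmap -> 10am; Budget -> 10am; Kickoff -> 12pm; Standup -> 12pm.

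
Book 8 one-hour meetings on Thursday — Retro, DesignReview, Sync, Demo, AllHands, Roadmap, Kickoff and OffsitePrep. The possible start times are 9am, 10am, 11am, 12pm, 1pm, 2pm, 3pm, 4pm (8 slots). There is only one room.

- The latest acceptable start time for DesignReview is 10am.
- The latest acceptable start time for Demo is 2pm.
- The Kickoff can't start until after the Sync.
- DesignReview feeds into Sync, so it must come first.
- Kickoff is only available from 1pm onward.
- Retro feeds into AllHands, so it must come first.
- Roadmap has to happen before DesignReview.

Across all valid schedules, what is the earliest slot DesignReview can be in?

10am

Precedence pushes DesignReview to at least 10am; DesignReview's own window allows nothing later than 10am.
DesignReview at 10am is achievable: Demo=11am, DesignReview=10am, AllHands=3pm, OffsitePrep=4pm, Kickoff=1pm, Roadmap=9am, Sync=12pm, Retro=2pm.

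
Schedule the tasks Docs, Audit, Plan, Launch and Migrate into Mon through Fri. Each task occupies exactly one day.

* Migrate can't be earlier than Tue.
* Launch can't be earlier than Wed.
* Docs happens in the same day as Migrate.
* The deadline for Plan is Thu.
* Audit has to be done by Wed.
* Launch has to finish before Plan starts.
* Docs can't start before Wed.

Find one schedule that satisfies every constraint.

Docs=Wed, Audit=Mon, Plan=Thu, Launch=Wed, Migrate=Wed

Checking: Launch(Wed) before Plan(Thu); Docs = Migrate = Wed; Launch=Wed in [Wed,Fri]; Docs=Wed in [Wed,Fri]; Plan=Thu in [Mon,Thu]; Audit=Mon in [Mon,Wed]; Migrate=Wed in [Tue,Fri].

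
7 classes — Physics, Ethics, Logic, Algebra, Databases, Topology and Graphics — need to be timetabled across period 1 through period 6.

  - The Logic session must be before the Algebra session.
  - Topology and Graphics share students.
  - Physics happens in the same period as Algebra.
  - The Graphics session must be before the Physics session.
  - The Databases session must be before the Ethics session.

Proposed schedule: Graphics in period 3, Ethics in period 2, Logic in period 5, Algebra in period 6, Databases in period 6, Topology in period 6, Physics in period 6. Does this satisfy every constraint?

Invalid. The Databases session must be before the Ethics session.

The Logic session must be before the Algebra session — holds.
Physics happens in the same period as Algebra — holds.
The Databases session must be before the Ethics session — violated.
Topology and Graphics share students — holds.
The Graphics session must be before the Physics session — holds.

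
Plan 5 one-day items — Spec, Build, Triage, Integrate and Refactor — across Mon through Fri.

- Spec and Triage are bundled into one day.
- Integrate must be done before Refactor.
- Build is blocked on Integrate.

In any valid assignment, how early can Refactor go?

Precedence pushes Refactor to at least Tue.
Refactor at Tue is achievable: Build=Tue; Refactor=Tue; Spec=Mon; Integrate=Mon; Triage=Mon.

Tue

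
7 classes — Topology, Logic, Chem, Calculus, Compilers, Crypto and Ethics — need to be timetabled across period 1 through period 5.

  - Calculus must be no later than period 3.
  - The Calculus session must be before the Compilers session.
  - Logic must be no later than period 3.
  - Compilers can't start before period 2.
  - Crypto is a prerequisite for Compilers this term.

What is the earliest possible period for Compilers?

Compilers is available from period 2.
Compilers at period 2 is achievable: Topology=period 1; Calculus=period 1; Crypto=period 1; Logic=period 1; Ethics=period 1; Compilers=period 2; Chem=period 1.

period 2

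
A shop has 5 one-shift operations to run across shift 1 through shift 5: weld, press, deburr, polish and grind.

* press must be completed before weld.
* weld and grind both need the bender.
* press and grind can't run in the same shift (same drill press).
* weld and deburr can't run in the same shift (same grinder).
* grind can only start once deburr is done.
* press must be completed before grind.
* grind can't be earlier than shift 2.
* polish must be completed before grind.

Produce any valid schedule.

grind -> shift 2, weld -> shift 3, polish -> shift 1, deburr -> shift 1, press -> shift 1

Checking: press(shift 1) before grind(shift 2); deburr(shift 1) before grind(shift 2); press(shift 1) before weld(shift 3); polish(shift 1) before grind(shift 2); press(shift 1) != grind(shift 2); weld(shift 3) != grind(shift 2); weld(shift 3) != deburr(shift 1); grind=shift 2 in [shift 2,shift 5].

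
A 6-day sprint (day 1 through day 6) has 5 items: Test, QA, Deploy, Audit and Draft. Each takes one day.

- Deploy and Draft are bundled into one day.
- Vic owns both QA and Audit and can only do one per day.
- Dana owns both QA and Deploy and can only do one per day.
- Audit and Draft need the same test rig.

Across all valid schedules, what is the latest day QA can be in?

day 6

QA at day 6 is achievable: Audit -> day 2; Draft -> day 1; Test -> day 1; Deploy -> day 1; QA -> day 6.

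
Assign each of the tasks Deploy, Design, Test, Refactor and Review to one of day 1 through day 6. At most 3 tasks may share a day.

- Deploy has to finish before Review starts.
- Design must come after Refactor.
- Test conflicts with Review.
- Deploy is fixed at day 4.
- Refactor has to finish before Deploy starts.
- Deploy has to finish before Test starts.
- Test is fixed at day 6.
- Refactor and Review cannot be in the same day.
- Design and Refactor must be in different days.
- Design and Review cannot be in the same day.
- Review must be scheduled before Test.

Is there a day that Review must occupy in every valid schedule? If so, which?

day 5

Deploy is fixed at day 4 and must come before Review, so Review is at least day 5.
Test is fixed at day 6 and must come after Review, so Review is at most day 5.
So Review must be day 5.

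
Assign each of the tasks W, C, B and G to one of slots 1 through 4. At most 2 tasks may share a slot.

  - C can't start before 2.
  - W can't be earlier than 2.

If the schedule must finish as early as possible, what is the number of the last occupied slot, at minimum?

slot 2

With at most 2 per slot and 4 tasks, at least 2 slots are needed.
W can't be placed before 2, so the schedule must run through at least slot 2.
2 works (last occupied slot: 2): for example W -> 2; B -> 1; G -> 1; C -> 2.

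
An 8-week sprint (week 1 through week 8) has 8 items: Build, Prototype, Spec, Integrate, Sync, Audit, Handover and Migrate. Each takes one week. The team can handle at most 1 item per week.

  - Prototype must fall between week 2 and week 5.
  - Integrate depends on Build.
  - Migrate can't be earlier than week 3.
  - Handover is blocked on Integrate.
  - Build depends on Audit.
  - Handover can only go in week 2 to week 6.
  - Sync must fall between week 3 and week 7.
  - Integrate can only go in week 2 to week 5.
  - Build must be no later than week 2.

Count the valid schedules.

36

Splitting on Prototype: it can be week 3 (12), week 4 (12), week 5 (12). Listing each branch's schedules as (Build, Spec, Integrate, Sync, Audit, Handover, Migrate) by week number:
Prototype=week 3: (2,4,5,7,1,6,8) (2,5,4,7,1,6,8) (2,6,4,7,1,5,8) (2,7,4,5,1,6,8) (2,7,4,6,1,5,8) (2,7,5,4,1,6,8) (2,8,4,5,1,6,7) (2,8,4,6,1,5,7) (2,8,4,7,1,5,6) (2,8,4,7,1,6,5) (2,8,5,4,1,6,7) (2,8,5,7,1,6,4) — 12.
Prototype=week 4: (2,3,5,7,1,6,8) (2,5,3,7,1,6,8) (2,6,3,7,1,5,8) (2,7,3,5,1,6,8) (2,7,3,6,1,5,8) (2,7,5,3,1,6,8) (2,8,3,5,1,6,7) (2,8,3,6,1,5,7) (2,8,3,7,1,5,6) (2,8,3,7,1,6,5) (2,8,5,3,1,6,7) (2,8,5,7,1,6,3) — 12.
Prototype=week 5: (2,3,4,7,1,6,8) (2,4,3,7,1,6,8) (2,6,3,7,1,4,8) (2,7,3,4,1,6,8) (2,7,3,6,1,4,8) (2,7,4,3,1,6,8) (2,8,3,4,1,6,7) (2,8,3,6,1,4,7) (2,8,3,7,1,4,6) (2,8,3,7,1,6,4) (2,8,4,3,1,6,7) (2,8,4,7,1,6,3) — 12.
Summing: 12 + 12 + 12 = 36.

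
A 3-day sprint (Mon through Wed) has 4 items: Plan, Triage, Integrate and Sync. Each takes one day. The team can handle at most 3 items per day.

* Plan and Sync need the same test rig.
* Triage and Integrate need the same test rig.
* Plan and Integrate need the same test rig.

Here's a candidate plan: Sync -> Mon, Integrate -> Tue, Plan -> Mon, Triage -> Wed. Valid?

Invalid. Plan and Sync need the same test rig.

Plan and Sync need the same test rig — violated.
Plan and Integrate need the same test rig — holds.
Triage and Integrate need the same test rig — holds.
The team can handle at most 3 items per day — holds.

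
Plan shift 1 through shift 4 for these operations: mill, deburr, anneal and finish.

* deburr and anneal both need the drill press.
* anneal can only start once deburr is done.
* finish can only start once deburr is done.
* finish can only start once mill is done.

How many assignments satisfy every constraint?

Splitting on mill: it can be shift 1 (14), shift 2 (11), shift 3 (6). Listing each branch's schedules as (deburr, anneal, finish) by shift number:
mill=shift 1: (1,2,2) (1,2,3) (1,2,4) (1,3,2) (1,3,3) (1,3,4) (1,4,2) (1,4,3) (1,4,4) (2,3,3) (2,3,4) (2,4,3) (2,4,4) (3,4,4) — 14.
mill=shift 2: (1,2,3) (1,2,4) (1,3,3) (1,3,4) (1,4,3) (1,4,4) (2,3,3) (2,3,4) (2,4,3) (2,4,4) (3,4,4) — 11.
mill=shift 3: (1,2,4) (1,3,4) (1,4,4) (2,3,4) (2,4,4) (3,4,4) — 6.
Summing: 14 + 11 + 6 = 31.

31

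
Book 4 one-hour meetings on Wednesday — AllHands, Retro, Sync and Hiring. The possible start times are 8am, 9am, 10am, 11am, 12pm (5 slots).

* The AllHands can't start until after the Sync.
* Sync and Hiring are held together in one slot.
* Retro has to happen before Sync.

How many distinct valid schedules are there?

Splitting on AllHands: it can be 10am (1), 11am (3), 12pm (6). Listing each branch's schedules as (Retro, Sync, Hiring):
AllHands=10am: (8am,9am,9am) — 1.
AllHands=11am: (8am,9am,9am) (8am,10am,10am) (9am,10am,10am) — 3.
AllHands=12pm: (8am,9am,9am) (8am,10am,10am) (8am,11am,11am) (9am,10am,10am) (9am,11am,11am) (10am,11am,11am) — 6.
Summing: 1 + 3 + 6 = 10.

10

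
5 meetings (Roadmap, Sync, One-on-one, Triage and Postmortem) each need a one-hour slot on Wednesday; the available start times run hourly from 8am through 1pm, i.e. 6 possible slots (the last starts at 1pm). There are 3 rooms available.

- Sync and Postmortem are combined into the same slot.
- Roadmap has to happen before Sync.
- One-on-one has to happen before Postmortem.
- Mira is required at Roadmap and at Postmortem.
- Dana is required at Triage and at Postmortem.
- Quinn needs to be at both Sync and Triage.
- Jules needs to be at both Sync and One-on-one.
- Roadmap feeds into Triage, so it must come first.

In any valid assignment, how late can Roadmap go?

Downstream work caps Roadmap at 12pm.
Roadmap at 11am is achievable: Sync in 12pm, Postmortem in 12pm, Roadmap in 11am, One-on-one in 8am, Triage in 1pm.
Nothing later works — the conflict and capacity constraints rule out every slot after 11am.

11am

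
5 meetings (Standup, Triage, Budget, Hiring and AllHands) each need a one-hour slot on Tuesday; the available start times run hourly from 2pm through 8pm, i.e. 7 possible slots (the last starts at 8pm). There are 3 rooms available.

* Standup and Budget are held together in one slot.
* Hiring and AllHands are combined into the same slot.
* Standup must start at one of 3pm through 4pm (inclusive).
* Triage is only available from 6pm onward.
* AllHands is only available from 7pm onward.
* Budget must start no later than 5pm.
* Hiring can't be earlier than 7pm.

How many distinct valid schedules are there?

12

Splitting on Standup: it can be 3pm (6), 4pm (6). Listing each branch's schedules as (Triage, Budget, Hiring, AllHands):
Standup=3pm: (6pm,3pm,7pm,7pm) (6pm,3pm,8pm,8pm) (7pm,3pm,7pm,7pm) (7pm,3pm,8pm,8pm) (8pm,3pm,7pm,7pm) (8pm,3pm,8pm,8pm) — 6.
Standup=4pm: (6pm,4pm,7pm,7pm) (6pm,4pm,8pm,8pm) (7pm,4pm,7pm,7pm) (7pm,4pm,8pm,8pm) (8pm,4pm,7pm,7pm) (8pm,4pm,8pm,8pm) — 6.
Summing: 6 + 6 = 12.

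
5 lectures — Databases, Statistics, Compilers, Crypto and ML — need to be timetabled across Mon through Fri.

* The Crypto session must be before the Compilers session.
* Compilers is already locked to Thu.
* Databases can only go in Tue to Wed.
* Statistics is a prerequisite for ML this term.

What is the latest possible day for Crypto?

Wed

Downstream work caps Crypto at Wed.
Crypto at Wed is achievable: ML=Tue; Crypto=Wed; Statistics=Mon; Compilers=Thu; Databases=Tue.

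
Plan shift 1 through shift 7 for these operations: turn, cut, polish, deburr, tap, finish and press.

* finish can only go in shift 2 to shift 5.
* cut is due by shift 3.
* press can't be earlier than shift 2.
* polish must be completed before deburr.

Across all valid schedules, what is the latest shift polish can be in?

Downstream work caps polish at shift 6.
polish at shift 6 is achievable: finish in shift 2; tap in shift 1; turn in shift 1; deburr in shift 7; polish in shift 6; cut in shift 1; press in shift 2.

shift 6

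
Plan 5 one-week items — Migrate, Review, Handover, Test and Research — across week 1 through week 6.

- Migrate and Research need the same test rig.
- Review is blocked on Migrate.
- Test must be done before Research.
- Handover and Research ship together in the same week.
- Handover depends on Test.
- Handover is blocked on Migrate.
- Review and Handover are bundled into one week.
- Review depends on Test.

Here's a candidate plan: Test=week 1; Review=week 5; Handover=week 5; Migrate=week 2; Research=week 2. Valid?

No. Migrate and Research need the same test rig is not satisfied.

Handover depends on Test — holds.
Review is blocked on Migrate — holds.
Handover and Research ship together in the same week — violated.
Test must be done before Research — holds.
Handover is blocked on Migrate — holds.
Review and Handover are bundled into one week — holds.
Migrate and Research need the same test rig — violated.
Review depends on Test — holds.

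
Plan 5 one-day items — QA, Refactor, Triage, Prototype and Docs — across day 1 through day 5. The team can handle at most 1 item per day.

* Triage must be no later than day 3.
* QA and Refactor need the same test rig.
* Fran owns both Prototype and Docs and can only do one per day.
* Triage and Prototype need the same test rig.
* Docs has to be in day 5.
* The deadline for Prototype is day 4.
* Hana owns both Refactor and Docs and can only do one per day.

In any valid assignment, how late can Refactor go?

Refactor at day 4 is achievable: Triage -> day 1; Refactor -> day 4; Prototype -> day 2; QA -> day 3; Docs -> day 5.
Nothing later works — the conflict and capacity constraints rule out every day after day 4.

day 4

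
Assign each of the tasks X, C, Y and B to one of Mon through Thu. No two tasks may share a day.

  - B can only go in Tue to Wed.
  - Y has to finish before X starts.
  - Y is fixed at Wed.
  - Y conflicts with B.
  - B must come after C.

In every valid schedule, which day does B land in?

Tue

B's window is Tue–Wed.
Y is fixed at Wed, and B can't share a day with Y.
So B must be Tue.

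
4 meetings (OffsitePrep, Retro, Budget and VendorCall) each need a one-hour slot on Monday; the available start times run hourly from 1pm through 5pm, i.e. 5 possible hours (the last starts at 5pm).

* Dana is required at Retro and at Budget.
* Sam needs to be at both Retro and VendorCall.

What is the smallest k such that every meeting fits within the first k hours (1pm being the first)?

2 hours

Could 1 hour be enough, i.e. nothing placed later than 1pm? No: Budget can't share with Retro (1pm) → nothing is left.
So 1 hour is not enough.
2 works (last occupied hour: 2pm): for example Retro in 1pm, Budget in 2pm, VendorCall in 2pm, OffsitePrep in 1pm.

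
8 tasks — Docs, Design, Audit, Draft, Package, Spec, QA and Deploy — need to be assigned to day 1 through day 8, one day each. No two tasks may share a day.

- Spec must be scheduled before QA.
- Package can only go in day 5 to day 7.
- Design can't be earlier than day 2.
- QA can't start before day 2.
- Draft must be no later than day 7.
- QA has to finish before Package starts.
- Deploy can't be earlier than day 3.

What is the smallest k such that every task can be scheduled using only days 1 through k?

The precedence chain requires at least 3 distinct days.
With at most 1 per day and 8 tasks, at least 8 days are needed.
Package can't be placed before day 5, so the schedule must run through at least day 5.
8 works (last occupied day: day 8): for example Docs -> day 7, Draft -> day 6, Audit -> day 8, QA -> day 2, Spec -> day 1, Deploy -> day 3, Package -> day 5, Design -> day 4.

8 days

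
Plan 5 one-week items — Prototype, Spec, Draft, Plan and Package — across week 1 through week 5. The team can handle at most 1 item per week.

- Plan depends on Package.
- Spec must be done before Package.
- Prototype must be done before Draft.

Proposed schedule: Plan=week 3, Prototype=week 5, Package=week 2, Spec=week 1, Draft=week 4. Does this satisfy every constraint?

Invalid. Prototype must be done before Draft.

Spec must be done before Package — holds.
Plan depends on Package — holds.
The team can handle at most 1 item per week — holds.
Prototype must be done before Draft — violated.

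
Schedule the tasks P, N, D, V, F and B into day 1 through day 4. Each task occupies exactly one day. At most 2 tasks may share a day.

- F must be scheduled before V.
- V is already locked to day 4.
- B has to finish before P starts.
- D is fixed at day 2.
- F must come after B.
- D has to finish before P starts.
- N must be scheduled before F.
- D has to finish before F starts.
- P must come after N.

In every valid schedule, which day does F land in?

D is fixed at day 2 and must come before F, so F is at least day 3.
V is fixed at day 4 and must come after F, so F is at most day 3.
So F must be day 3.

day 3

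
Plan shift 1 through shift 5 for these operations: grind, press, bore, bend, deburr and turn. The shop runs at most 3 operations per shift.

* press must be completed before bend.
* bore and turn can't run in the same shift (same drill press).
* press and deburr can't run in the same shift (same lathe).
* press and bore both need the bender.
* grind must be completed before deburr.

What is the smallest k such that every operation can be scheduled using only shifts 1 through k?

The precedence chain requires at least 2 distinct shifts.
With at most 3 per shift and 6 operations, at least 2 shifts are needed.
2 works (last occupied shift: shift 2): for example deburr=shift 2; bend=shift 2; turn=shift 1; grind=shift 1; bore=shift 2; press=shift 1.

2 shifts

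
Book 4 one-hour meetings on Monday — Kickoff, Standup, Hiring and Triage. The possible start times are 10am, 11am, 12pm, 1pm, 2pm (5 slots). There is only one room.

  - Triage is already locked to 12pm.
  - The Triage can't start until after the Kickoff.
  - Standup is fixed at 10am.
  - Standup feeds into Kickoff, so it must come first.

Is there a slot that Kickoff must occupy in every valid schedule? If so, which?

Standup is fixed at 10am and must come before Kickoff, so Kickoff is at least 11am.
Triage is fixed at 12pm and must come after Kickoff, so Kickoff is at most 11am.
So Kickoff must be 11am.

11am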